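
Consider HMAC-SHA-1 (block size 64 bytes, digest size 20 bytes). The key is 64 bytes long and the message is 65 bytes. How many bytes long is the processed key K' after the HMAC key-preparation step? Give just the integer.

Key is 64 ≤ 64 bytes, zero-padded: |K'| = 64.

64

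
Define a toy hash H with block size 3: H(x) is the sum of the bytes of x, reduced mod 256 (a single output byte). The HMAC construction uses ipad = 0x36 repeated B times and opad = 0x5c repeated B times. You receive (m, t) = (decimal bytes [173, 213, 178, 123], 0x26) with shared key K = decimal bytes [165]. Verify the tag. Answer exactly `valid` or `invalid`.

invalid

Key decimal bytes [165] = a5 is 1 byte ≤ B = 3; zero-pad to 3 bytes: K' = a5 00 00.
K' ⊕ ipad = 93 36 36; K' ⊕ opad = f9 5c 5c.
Inner hash: sum = 147+54+54+173+213+178+123 = 942; mod 256 = 174 → ae.
Outer hash (recomputed tag): sum = 249+92+92+174 = 607; mod 256 = 95 → 5f.
Recomputed tag = 5f; claimed = 26 → mismatch.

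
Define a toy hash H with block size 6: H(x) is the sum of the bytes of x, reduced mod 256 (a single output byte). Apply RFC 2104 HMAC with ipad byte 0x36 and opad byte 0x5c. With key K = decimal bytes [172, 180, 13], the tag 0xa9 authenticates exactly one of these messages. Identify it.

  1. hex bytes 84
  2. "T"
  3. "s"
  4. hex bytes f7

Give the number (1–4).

3

Key decimal bytes [172, 180, 13] = ac b4 0d is 3 bytes ≤ B = 6; zero-pad to 6 bytes: K' = ac b4 0d 00 00 00.
K' ⊕ ipad = 9a 82 3b 36 36 36; K' ⊕ opad = f0 e8 51 5c 5c 5c.
m1: inner = H(9a 82 3b 36 36 36 84) = 7d; tag = H(f0 e8 51 5c 5c 5c 7d) = ba
m2: inner = H(9a 82 3b 36 36 36 54) = 4d; tag = H(f0 e8 51 5c 5c 5c 4d) = 8a
m3: inner = H(9a 82 3b 36 36 36 73) = 6c; tag = H(f0 e8 51 5c 5c 5c 6c) = a9 ← matches
m4: inner = H(9a 82 3b 36 36 36 f7) = f0; tag = H(f0 e8 51 5c 5c 5c f0) = 2d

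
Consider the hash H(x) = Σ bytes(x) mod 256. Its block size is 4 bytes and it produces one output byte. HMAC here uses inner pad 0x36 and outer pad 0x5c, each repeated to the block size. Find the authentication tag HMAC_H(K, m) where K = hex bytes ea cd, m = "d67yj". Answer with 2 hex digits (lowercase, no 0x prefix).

f6

Key hex bytes ea cd is 2 bytes ≤ B = 4; zero-pad to 4 bytes: K' = ea cd 00 00.
K' ⊕ ipad = dc fb 36 36.  K' ⊕ opad = b6 91 5c 5c.
Inner input = (K'⊕ipad) ∥ m = dc fb 36 36 ∥ 64 36 37 79 6a.
Inner hash: sum = 220+251+54+54+100+54+55+121+106 = 1015; mod 256 = 247 → f7.
Outer input = (K'⊕opad) ∥ inner = b6 91 5c 5c ∥ f7.
Outer hash (tag): sum = 182+145+92+92+247 = 758; mod 256 = 246 → f6.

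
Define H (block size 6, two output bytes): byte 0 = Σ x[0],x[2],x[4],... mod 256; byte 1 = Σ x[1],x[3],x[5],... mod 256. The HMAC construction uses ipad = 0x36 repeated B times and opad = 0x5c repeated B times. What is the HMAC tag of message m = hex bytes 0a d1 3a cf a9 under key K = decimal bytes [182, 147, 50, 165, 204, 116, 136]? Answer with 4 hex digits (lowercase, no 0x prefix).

Key decimal bytes [182, 147, 50, 165, 204, 116, 136] = b6 93 32 a5 cc 74 88 is 7 bytes > B = 6, so hash it first: H(key) = 3c ac, then zero-pad to 6 bytes: K' = 3c ac 00 00 00 00.
K' ⊕ ipad = 0a 9a 36 36 36 36.  K' ⊕ opad = 60 f0 5c 5c 5c 5c.
Inner input = (K'⊕ipad) ∥ m = 0a 9a 36 36 36 36 ∥ 0a d1 3a cf a9.
Inner hash: even-index sum = 355 mod 256 = 99; odd-index sum = 678 mod 256 = 166 → 63 a6.
Outer input = (K'⊕opad) ∥ inner = 60 f0 5c 5c 5c 5c ∥ 63 a6.
Outer hash (tag): even-index sum = 379 mod 256 = 123; odd-index sum = 590 mod 256 = 78 → 7b 4e.

7b4e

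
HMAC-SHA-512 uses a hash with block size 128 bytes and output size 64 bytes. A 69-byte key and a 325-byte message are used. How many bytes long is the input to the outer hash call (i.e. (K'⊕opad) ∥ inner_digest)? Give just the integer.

192

Key is 69 ≤ 128 bytes, zero-padded: |K'| = 128.
Outer input = (K'⊕opad) ∥ H(inner) → 128 + 64 = 192 bytes.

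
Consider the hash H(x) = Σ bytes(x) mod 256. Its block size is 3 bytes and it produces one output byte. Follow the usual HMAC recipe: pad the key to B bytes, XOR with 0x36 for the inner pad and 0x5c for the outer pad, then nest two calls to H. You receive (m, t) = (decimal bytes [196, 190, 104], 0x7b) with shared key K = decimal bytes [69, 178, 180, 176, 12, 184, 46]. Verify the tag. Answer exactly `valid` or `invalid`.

invalid

Key decimal bytes [69, 178, 180, 176, 12, 184, 46] = 45 b2 b4 b0 0c b8 2e is 7 bytes > B = 3, so hash it first: H(key) = 4d, then zero-pad to 3 bytes: K' = 4d 00 00.
K' ⊕ ipad = 7b 36 36; K' ⊕ opad = 11 5c 5c.
Inner hash: sum = 123+54+54+196+190+104 = 721; mod 256 = 209 → d1.
Outer hash (recomputed tag): sum = 17+92+92+209 = 410; mod 256 = 154 → 9a.
Recomputed tag = 9a; claimed = 7b → mismatch.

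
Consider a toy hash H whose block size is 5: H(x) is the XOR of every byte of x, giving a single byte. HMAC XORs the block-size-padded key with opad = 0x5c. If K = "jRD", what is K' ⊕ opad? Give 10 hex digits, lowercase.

360e185c5c

Key "jRD" = 6a 52 44 is 3 bytes ≤ B = 5; zero-pad to 5 bytes: K' = 6a 52 44 00 00.
XOR each byte with 0x5c: 6a⊕5c=36, 52⊕5c=0e, 44⊕5c=18, 00⊕5c=5c, 00⊕5c=5c.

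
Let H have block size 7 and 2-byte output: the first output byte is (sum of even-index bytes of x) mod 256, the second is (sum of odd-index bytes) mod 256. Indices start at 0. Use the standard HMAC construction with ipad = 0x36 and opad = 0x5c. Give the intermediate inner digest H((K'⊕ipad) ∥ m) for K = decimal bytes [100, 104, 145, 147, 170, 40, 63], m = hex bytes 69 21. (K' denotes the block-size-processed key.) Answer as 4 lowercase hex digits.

Key decimal bytes [100, 104, 145, 147, 170, 40, 63] = 64 68 91 93 aa 28 3f is exactly B = 7 bytes: K' = 64 68 91 93 aa 28 3f.
K' ⊕ ipad = 52 5e a7 a5 9c 1e 09.
Inner input = 52 5e a7 a5 9c 1e 09 ∥ 69 21.
Inner hash: even-index sum = 447 mod 256 = 191; odd-index sum = 394 mod 256 = 138 → bf 8a.

bf8a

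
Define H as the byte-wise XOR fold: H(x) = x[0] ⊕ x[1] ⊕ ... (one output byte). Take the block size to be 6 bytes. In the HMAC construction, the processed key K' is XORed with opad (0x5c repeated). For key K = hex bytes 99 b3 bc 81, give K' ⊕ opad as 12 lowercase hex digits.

Key hex bytes 99 b3 bc 81 is 4 bytes ≤ B = 6; zero-pad to 6 bytes: K' = 99 b3 bc 81 00 00.
XOR each byte with 0x5c: 99⊕5c=c5, b3⊕5c=ef, bc⊕5c=e0, 81⊕5c=dd, 00⊕5c=5c, 00⊕5c=5c.

c5efe0dd5c5c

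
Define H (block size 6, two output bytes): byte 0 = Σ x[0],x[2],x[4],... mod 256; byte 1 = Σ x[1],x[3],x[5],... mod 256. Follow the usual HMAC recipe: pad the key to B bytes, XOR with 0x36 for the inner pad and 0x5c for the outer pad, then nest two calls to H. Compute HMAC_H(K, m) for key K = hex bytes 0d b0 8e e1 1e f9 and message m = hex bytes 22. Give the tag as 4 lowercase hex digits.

a27a

Key hex bytes 0d b0 8e e1 1e f9 is exactly B = 6 bytes: K' = 0d b0 8e e1 1e f9.
K' ⊕ ipad = 3b 86 b8 d7 28 cf.  K' ⊕ opad = 51 ec d2 bd 42 a5.
Inner input = (K'⊕ipad) ∥ m = 3b 86 b8 d7 28 cf ∥ 22.
Inner hash: even-index sum = 317 mod 256 = 61; odd-index sum = 556 mod 256 = 44 → 3d 2c.
Outer input = (K'⊕opad) ∥ inner = 51 ec d2 bd 42 a5 ∥ 3d 2c.
Outer hash (tag): even-index sum = 418 mod 256 = 162; odd-index sum = 634 mod 256 = 122 → a2 7a.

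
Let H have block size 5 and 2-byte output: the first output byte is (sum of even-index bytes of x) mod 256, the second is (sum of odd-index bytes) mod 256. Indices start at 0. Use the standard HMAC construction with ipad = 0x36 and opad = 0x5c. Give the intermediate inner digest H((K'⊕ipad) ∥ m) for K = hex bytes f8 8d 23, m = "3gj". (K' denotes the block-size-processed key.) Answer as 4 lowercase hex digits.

808e

Key hex bytes f8 8d 23 is 3 bytes ≤ B = 5; zero-pad to 5 bytes: K' = f8 8d 23 00 00.
K' ⊕ ipad = ce bb 15 36 36.
Inner input = ce bb 15 36 36 ∥ 33 67 6a.
Inner hash: even-index sum = 384 mod 256 = 128; odd-index sum = 398 mod 256 = 142 → 80 8e.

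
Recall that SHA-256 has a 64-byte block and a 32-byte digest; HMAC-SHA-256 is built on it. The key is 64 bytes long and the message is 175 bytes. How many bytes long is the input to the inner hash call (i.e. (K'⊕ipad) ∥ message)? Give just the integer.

239

Key is 64 ≤ 64 bytes, zero-padded: |K'| = 64.
Inner input = (K'⊕ipad) ∥ m → 64 + 175 = 239 bytes.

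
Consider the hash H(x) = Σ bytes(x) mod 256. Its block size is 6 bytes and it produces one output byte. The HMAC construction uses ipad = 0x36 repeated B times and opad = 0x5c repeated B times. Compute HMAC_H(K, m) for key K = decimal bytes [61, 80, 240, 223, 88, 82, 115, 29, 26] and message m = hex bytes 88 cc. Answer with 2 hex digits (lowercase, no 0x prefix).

a0

Key decimal bytes [61, 80, 240, 223, 88, 82, 115, 29, 26] = 3d 50 f0 df 58 52 73 1d 1a is 9 bytes > B = 6, so hash it first: H(key) = b0, then zero-pad to 6 bytes: K' = b0 00 00 00 00 00.
K' ⊕ ipad = 86 36 36 36 36 36.  K' ⊕ opad = ec 5c 5c 5c 5c 5c.
Inner input = (K'⊕ipad) ∥ m = 86 36 36 36 36 36 ∥ 88 cc.
Inner hash: sum = 134+54+54+54+54+54+136+204 = 744; mod 256 = 232 → e8.
Outer input = (K'⊕opad) ∥ inner = ec 5c 5c 5c 5c 5c ∥ e8.
Outer hash (tag): sum = 236+92+92+92+92+92+232 = 928; mod 256 = 160 → a0.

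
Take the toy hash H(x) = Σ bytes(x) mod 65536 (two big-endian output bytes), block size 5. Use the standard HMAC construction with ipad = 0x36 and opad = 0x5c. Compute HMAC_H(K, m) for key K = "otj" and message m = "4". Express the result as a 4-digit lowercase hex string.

Key "otj" = 6f 74 6a is 3 bytes ≤ B = 5; zero-pad to 5 bytes: K' = 6f 74 6a 00 00.
K' ⊕ ipad = 59 42 5c 36 36.  K' ⊕ opad = 33 28 36 5c 5c.
Inner input = (K'⊕ipad) ∥ m = 59 42 5c 36 36 ∥ 34.
Inner hash: sum = 89+66+92+54+54+52 = 407 → 01 97.
Outer input = (K'⊕opad) ∥ inner = 33 28 36 5c 5c ∥ 01 97.
Outer hash (tag): sum = 51+40+54+92+92+1+151 = 481 → 01 e1.

01e1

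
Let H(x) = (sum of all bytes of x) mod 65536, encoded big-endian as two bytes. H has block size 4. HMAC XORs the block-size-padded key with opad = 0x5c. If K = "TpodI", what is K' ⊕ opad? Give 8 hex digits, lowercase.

5dbc5c5c

Key "TpodI" = 54 70 6f 64 49 is 5 bytes > B = 4, so hash it first: H(key) = 01 e0, then zero-pad to 4 bytes: K' = 01 e0 00 00.
XOR each byte with 0x5c: 01⊕5c=5d, e0⊕5c=bc, 00⊕5c=5c, 00⊕5c=5c.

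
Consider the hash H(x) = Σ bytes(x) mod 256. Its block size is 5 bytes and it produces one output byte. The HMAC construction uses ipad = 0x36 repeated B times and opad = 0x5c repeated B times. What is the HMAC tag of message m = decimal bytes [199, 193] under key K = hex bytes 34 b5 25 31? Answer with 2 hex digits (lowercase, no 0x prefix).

f0

Key hex bytes 34 b5 25 31 is 4 bytes ≤ B = 5; zero-pad to 5 bytes: K' = 34 b5 25 31 00.
K' ⊕ ipad = 02 83 13 07 36.  K' ⊕ opad = 68 e9 79 6d 5c.
Inner input = (K'⊕ipad) ∥ m = 02 83 13 07 36 ∥ c7 c1.
Inner hash: sum = 2+131+19+7+54+199+193 = 605; mod 256 = 93 → 5d.
Outer input = (K'⊕opad) ∥ inner = 68 e9 79 6d 5c ∥ 5d.
Outer hash (tag): sum = 104+233+121+109+92+93 = 752; mod 256 = 240 → f0.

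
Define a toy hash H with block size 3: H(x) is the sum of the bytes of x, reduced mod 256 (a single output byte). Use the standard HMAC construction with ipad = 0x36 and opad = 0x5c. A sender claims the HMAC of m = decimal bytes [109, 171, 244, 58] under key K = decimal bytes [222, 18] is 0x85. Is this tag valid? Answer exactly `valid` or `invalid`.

Key decimal bytes [222, 18] = de 12 is 2 bytes ≤ B = 3; zero-pad to 3 bytes: K' = de 12 00.
K' ⊕ ipad = e8 24 36; K' ⊕ opad = 82 4e 5c.
Inner hash: sum = 232+36+54+109+171+244+58 = 904; mod 256 = 136 → 88.
Outer hash (recomputed tag): sum = 130+78+92+136 = 436; mod 256 = 180 → b4.
Recomputed tag = b4; claimed = 85 → mismatch.

invalid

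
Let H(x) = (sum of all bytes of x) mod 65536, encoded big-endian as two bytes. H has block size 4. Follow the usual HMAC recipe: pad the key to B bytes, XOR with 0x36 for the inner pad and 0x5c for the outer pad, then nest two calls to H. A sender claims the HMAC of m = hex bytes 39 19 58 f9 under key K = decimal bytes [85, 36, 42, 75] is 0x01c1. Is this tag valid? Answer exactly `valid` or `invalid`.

Key decimal bytes [85, 36, 42, 75] = 55 24 2a 4b is exactly B = 4 bytes: K' = 55 24 2a 4b.
K' ⊕ ipad = 63 12 1c 7d; K' ⊕ opad = 09 78 76 17.
Inner hash: sum = 99+18+28+125+57+25+88+249 = 689 → 02 b1.
Outer hash (recomputed tag): sum = 9+120+118+23+2+177 = 449 → 01 c1.
Recomputed tag = 01c1; claimed = 01c1 → match.

valid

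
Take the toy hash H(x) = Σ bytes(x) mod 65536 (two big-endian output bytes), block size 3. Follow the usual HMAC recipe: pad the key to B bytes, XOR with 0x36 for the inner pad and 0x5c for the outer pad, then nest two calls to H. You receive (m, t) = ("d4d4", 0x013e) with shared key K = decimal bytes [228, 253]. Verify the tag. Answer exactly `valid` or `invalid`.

invalid

Key decimal bytes [228, 253] = e4 fd is 2 bytes ≤ B = 3; zero-pad to 3 bytes: K' = e4 fd 00.
K' ⊕ ipad = d2 cb 36; K' ⊕ opad = b8 a1 5c.
Inner hash: sum = 210+203+54+100+52+100+52 = 771 → 03 03.
Outer hash (recomputed tag): sum = 184+161+92+3+3 = 443 → 01 bb.
Recomputed tag = 01bb; claimed = 013e → mismatch.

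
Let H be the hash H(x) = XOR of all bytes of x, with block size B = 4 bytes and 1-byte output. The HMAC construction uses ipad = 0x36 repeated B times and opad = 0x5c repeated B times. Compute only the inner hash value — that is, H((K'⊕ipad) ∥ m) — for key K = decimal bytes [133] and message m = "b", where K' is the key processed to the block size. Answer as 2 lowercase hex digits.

Key decimal bytes [133] = 85 is 1 byte ≤ B = 4; zero-pad to 4 bytes: K' = 85 00 00 00.
K' ⊕ ipad = b3 36 36 36.
Inner input = b3 36 36 36 ∥ 62.
Inner hash: XOR b3⊕36⊕36⊕36⊕62 = e7.

e7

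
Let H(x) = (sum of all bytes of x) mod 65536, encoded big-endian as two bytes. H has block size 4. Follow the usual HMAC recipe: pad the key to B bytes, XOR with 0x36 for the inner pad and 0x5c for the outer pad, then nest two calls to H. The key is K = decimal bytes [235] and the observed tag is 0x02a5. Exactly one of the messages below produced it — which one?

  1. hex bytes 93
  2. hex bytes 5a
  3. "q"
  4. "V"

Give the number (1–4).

Key decimal bytes [235] = eb is 1 byte ≤ B = 4; zero-pad to 4 bytes: K' = eb 00 00 00.
K' ⊕ ipad = dd 36 36 36; K' ⊕ opad = b7 5c 5c 5c.
m1: inner = H(dd 36 36 36 93) = 02 12; tag = H(b7 5c 5c 5c 02 12) = 01df
m2: inner = H(dd 36 36 36 5a) = 01 d9; tag = H(b7 5c 5c 5c 01 d9) = 02a5 ← matches
m3: inner = H(dd 36 36 36 71) = 01 f0; tag = H(b7 5c 5c 5c 01 f0) = 02bc
m4: inner = H(dd 36 36 36 56) = 01 d5; tag = H(b7 5c 5c 5c 01 d5) = 02a1

2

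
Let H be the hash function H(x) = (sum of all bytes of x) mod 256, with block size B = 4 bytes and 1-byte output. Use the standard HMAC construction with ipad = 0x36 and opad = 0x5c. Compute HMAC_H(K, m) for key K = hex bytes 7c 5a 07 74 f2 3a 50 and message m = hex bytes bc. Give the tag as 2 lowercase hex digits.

Key hex bytes 7c 5a 07 74 f2 3a 50 is 7 bytes > B = 4, so hash it first: H(key) = cd, then zero-pad to 4 bytes: K' = cd 00 00 00.
K' ⊕ ipad = fb 36 36 36.  K' ⊕ opad = 91 5c 5c 5c.
Inner input = (K'⊕ipad) ∥ m = fb 36 36 36 ∥ bc.
Inner hash: sum = 251+54+54+54+188 = 601; mod 256 = 89 → 59.
Outer input = (K'⊕opad) ∥ inner = 91 5c 5c 5c ∥ 59.
Outer hash (tag): sum = 145+92+92+92+89 = 510; mod 256 = 254 → fe.

fe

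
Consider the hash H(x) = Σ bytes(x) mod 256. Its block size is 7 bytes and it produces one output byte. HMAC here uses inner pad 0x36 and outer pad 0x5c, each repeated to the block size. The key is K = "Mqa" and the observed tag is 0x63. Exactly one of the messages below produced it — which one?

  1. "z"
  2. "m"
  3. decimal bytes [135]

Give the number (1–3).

Key "Mqa" = 4d 71 61 is 3 bytes ≤ B = 7; zero-pad to 7 bytes: K' = 4d 71 61 00 00 00 00.
K' ⊕ ipad = 7b 47 57 36 36 36 36; K' ⊕ opad = 11 2d 3d 5c 5c 5c 5c.
m1: inner = H(7b 47 57 36 36 36 36 7a) = 6b; tag = H(11 2d 3d 5c 5c 5c 5c 6b) = 56
m2: inner = H(7b 47 57 36 36 36 36 6d) = 5e; tag = H(11 2d 3d 5c 5c 5c 5c 5e) = 49
m3: inner = H(7b 47 57 36 36 36 36 87) = 78; tag = H(11 2d 3d 5c 5c 5c 5c 78) = 63 ← matches

3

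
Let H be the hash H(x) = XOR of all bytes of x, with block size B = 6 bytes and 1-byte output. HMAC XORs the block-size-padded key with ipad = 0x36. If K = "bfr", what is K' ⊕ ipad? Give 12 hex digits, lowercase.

545044363636

Key "bfr" = 62 66 72 is 3 bytes ≤ B = 6; zero-pad to 6 bytes: K' = 62 66 72 00 00 00.
XOR each byte with 0x36: 62⊕36=54, 66⊕36=50, 72⊕36=44, 00⊕36=36, 00⊕36=36, 00⊕36=36.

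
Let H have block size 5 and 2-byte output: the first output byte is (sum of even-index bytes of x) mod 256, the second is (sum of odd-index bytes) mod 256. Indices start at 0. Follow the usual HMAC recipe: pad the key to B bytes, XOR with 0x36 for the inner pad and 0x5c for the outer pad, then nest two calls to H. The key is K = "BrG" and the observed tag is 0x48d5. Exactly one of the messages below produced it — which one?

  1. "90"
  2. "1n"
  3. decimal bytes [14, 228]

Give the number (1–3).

1

Key "BrG" = 42 72 47 is 3 bytes ≤ B = 5; zero-pad to 5 bytes: K' = 42 72 47 00 00.
K' ⊕ ipad = 74 44 71 36 36; K' ⊕ opad = 1e 2e 1b 5c 5c.
m1: inner = H(74 44 71 36 36 39 30) = 4b b3; tag = H(1e 2e 1b 5c 5c 4b b3) = 48d5 ← matches
m2: inner = H(74 44 71 36 36 31 6e) = 89 ab; tag = H(1e 2e 1b 5c 5c 89 ab) = 4013
m3: inner = H(74 44 71 36 36 0e e4) = ff 88; tag = H(1e 2e 1b 5c 5c ff 88) = 1d89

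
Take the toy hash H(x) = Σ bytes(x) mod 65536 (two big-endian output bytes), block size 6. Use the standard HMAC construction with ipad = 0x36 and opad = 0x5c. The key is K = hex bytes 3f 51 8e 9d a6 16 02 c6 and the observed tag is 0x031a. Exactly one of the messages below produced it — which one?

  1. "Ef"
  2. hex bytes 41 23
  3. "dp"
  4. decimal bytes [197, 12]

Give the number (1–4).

4

Key hex bytes 3f 51 8e 9d a6 16 02 c6 is 8 bytes > B = 6, so hash it first: H(key) = 03 3f, then zero-pad to 6 bytes: K' = 03 3f 00 00 00 00.
K' ⊕ ipad = 35 09 36 36 36 36; K' ⊕ opad = 5f 63 5c 5c 5c 5c.
m1: inner = H(35 09 36 36 36 36 45 66) = 01 c1; tag = H(5f 63 5c 5c 5c 5c 01 c1) = 02f4
m2: inner = H(35 09 36 36 36 36 41 23) = 01 7a; tag = H(5f 63 5c 5c 5c 5c 01 7a) = 02ad
m3: inner = H(35 09 36 36 36 36 64 70) = 01 ea; tag = H(5f 63 5c 5c 5c 5c 01 ea) = 031d
m4: inner = H(35 09 36 36 36 36 c5 0c) = 01 e7; tag = H(5f 63 5c 5c 5c 5c 01 e7) = 031a ← matches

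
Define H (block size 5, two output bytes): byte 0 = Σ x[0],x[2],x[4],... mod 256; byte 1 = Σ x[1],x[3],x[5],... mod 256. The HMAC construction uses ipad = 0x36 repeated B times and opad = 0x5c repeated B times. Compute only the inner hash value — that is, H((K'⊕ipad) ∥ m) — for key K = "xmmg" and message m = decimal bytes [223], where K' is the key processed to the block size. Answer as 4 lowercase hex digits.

Key "xmmg" = 78 6d 6d 67 is 4 bytes ≤ B = 5; zero-pad to 5 bytes: K' = 78 6d 6d 67 00.
K' ⊕ ipad = 4e 5b 5b 51 36.
Inner input = 4e 5b 5b 51 36 ∥ df.
Inner hash: even-index sum = 223 mod 256 = 223; odd-index sum = 395 mod 256 = 139 → df 8b.

df8b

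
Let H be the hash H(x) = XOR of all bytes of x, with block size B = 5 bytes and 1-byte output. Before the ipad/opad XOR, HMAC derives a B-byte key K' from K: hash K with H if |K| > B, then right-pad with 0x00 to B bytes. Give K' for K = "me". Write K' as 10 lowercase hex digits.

6d65000000

Key "me" = 6d 65 is 2 bytes ≤ B = 5; zero-pad to 5 bytes: K' = 6d 65 00 00 00.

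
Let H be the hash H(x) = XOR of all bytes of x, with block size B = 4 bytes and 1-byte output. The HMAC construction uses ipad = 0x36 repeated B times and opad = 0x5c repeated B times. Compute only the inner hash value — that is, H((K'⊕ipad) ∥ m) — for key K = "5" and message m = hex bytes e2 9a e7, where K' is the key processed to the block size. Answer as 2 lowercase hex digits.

aa

Key "5" = 35 is 1 byte ≤ B = 4; zero-pad to 4 bytes: K' = 35 00 00 00.
K' ⊕ ipad = 03 36 36 36.
Inner input = 03 36 36 36 ∥ e2 9a e7.
Inner hash: XOR 03⊕36⊕36⊕36⊕e2⊕9a⊕e7 = aa.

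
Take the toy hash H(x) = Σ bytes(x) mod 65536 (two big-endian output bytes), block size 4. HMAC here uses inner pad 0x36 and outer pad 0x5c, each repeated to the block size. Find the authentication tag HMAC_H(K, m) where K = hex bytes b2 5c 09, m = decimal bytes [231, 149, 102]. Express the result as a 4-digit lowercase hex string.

Key hex bytes b2 5c 09 is 3 bytes ≤ B = 4; zero-pad to 4 bytes: K' = b2 5c 09 00.
K' ⊕ ipad = 84 6a 3f 36.  K' ⊕ opad = ee 00 55 5c.
Inner input = (K'⊕ipad) ∥ m = 84 6a 3f 36 ∥ e7 95 66.
Inner hash: sum = 132+106+63+54+231+149+102 = 837 → 03 45.
Outer input = (K'⊕opad) ∥ inner = ee 00 55 5c ∥ 03 45.
Outer hash (tag): sum = 238+0+85+92+3+69 = 487 → 01 e7.

01e7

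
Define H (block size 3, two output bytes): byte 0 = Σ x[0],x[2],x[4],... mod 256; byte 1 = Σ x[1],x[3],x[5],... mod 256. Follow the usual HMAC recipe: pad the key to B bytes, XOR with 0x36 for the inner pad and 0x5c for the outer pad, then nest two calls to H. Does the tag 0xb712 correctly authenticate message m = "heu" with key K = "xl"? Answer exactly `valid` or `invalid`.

invalid

Key "xl" = 78 6c is 2 bytes ≤ B = 3; zero-pad to 3 bytes: K' = 78 6c 00.
K' ⊕ ipad = 4e 5a 36; K' ⊕ opad = 24 30 5c.
Inner hash: even-index sum = 233 mod 256 = 233; odd-index sum = 311 mod 256 = 55 → e9 37.
Outer hash (recomputed tag): even-index sum = 183 mod 256 = 183; odd-index sum = 281 mod 256 = 25 → b7 19.
Recomputed tag = b719; claimed = b712 → mismatch.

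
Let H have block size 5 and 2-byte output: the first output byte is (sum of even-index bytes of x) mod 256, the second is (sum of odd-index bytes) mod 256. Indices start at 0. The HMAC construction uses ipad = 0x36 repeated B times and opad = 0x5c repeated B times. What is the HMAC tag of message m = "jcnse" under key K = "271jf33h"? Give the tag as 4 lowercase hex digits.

d5c8

Key "271jf33h" = 32 37 31 6a 66 33 33 68 is 8 bytes > B = 5, so hash it first: H(key) = fc 3c, then zero-pad to 5 bytes: K' = fc 3c 00 00 00.
K' ⊕ ipad = ca 0a 36 36 36.  K' ⊕ opad = a0 60 5c 5c 5c.
Inner input = (K'⊕ipad) ∥ m = ca 0a 36 36 36 ∥ 6a 63 6e 73 65.
Inner hash: even-index sum = 524 mod 256 = 12; odd-index sum = 381 mod 256 = 125 → 0c 7d.
Outer input = (K'⊕opad) ∥ inner = a0 60 5c 5c 5c ∥ 0c 7d.
Outer hash (tag): even-index sum = 469 mod 256 = 213; odd-index sum = 200 mod 256 = 200 → d5 c8.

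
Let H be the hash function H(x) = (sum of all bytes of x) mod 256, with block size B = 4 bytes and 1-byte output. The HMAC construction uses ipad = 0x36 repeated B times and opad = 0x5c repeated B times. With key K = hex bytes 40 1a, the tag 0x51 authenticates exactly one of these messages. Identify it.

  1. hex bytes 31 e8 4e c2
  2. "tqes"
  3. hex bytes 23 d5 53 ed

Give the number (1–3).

Key hex bytes 40 1a is 2 bytes ≤ B = 4; zero-pad to 4 bytes: K' = 40 1a 00 00.
K' ⊕ ipad = 76 2c 36 36; K' ⊕ opad = 1c 46 5c 5c.
m1: inner = H(76 2c 36 36 31 e8 4e c2) = 37; tag = H(1c 46 5c 5c 37) = 51 ← matches
m2: inner = H(76 2c 36 36 74 71 65 73) = cb; tag = H(1c 46 5c 5c cb) = e5
m3: inner = H(76 2c 36 36 23 d5 53 ed) = 46; tag = H(1c 46 5c 5c 46) = 60

1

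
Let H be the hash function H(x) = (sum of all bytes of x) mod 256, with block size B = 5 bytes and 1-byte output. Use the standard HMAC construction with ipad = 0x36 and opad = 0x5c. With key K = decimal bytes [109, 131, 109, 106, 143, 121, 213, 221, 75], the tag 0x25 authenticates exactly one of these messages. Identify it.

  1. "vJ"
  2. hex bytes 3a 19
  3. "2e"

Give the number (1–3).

Key decimal bytes [109, 131, 109, 106, 143, 121, 213, 221, 75] = 6d 83 6d 6a 8f 79 d5 dd 4b is 9 bytes > B = 5, so hash it first: H(key) = cc, then zero-pad to 5 bytes: K' = cc 00 00 00 00.
K' ⊕ ipad = fa 36 36 36 36; K' ⊕ opad = 90 5c 5c 5c 5c.
m1: inner = H(fa 36 36 36 36 76 4a) = 92; tag = H(90 5c 5c 5c 5c 92) = 92
m2: inner = H(fa 36 36 36 36 3a 19) = 25; tag = H(90 5c 5c 5c 5c 25) = 25 ← matches
m3: inner = H(fa 36 36 36 36 32 65) = 69; tag = H(90 5c 5c 5c 5c 69) = 69

2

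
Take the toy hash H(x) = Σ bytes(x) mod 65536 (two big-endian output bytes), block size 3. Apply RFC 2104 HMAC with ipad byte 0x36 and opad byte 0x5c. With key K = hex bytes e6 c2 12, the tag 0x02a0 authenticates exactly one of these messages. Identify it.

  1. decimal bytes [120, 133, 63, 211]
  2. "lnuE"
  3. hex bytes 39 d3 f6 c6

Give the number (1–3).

1

Key hex bytes e6 c2 12 is exactly B = 3 bytes: K' = e6 c2 12.
K' ⊕ ipad = d0 f4 24; K' ⊕ opad = ba 9e 4e.
m1: inner = H(d0 f4 24 78 85 3f d3) = 03 f7; tag = H(ba 9e 4e 03 f7) = 02a0 ← matches
m2: inner = H(d0 f4 24 6c 6e 75 45) = 03 7c; tag = H(ba 9e 4e 03 7c) = 0225
m3: inner = H(d0 f4 24 39 d3 f6 c6) = 04 b0; tag = H(ba 9e 4e 04 b0) = 025a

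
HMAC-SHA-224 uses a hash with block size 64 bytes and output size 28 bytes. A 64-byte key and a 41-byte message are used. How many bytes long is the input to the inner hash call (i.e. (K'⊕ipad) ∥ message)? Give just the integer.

Key is 64 ≤ 64 bytes, zero-padded: |K'| = 64.
Inner input = (K'⊕ipad) ∥ m → 64 + 41 = 105 bytes.

105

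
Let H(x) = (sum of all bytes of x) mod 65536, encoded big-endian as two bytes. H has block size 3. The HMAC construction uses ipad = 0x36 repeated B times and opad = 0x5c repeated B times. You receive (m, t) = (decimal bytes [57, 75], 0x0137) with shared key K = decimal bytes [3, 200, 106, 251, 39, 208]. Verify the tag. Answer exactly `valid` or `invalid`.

Key decimal bytes [3, 200, 106, 251, 39, 208] = 03 c8 6a fb 27 d0 is 6 bytes > B = 3, so hash it first: H(key) = 03 27, then zero-pad to 3 bytes: K' = 03 27 00.
K' ⊕ ipad = 35 11 36; K' ⊕ opad = 5f 7b 5c.
Inner hash: sum = 53+17+54+57+75 = 256 → 01 00.
Outer hash (recomputed tag): sum = 95+123+92+1+0 = 311 → 01 37.
Recomputed tag = 0137; claimed = 0137 → match.

valid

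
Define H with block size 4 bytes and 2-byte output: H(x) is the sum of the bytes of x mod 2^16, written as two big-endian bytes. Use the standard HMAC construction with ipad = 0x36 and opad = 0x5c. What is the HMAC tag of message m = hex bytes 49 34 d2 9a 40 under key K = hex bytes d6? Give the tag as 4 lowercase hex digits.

024c

Key hex bytes d6 is 1 byte ≤ B = 4; zero-pad to 4 bytes: K' = d6 00 00 00.
K' ⊕ ipad = e0 36 36 36.  K' ⊕ opad = 8a 5c 5c 5c.
Inner input = (K'⊕ipad) ∥ m = e0 36 36 36 ∥ 49 34 d2 9a 40.
Inner hash: sum = 224+54+54+54+73+52+210+154+64 = 939 → 03 ab.
Outer input = (K'⊕opad) ∥ inner = 8a 5c 5c 5c ∥ 03 ab.
Outer hash (tag): sum = 138+92+92+92+3+171 = 588 → 02 4c.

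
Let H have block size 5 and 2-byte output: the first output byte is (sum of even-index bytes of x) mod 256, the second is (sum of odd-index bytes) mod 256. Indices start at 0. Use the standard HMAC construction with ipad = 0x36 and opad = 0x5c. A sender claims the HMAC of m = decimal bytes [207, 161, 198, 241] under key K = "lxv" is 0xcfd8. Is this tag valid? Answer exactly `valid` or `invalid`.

invalid

Key "lxv" = 6c 78 76 is 3 bytes ≤ B = 5; zero-pad to 5 bytes: K' = 6c 78 76 00 00.
K' ⊕ ipad = 5a 4e 40 36 36; K' ⊕ opad = 30 24 2a 5c 5c.
Inner hash: even-index sum = 610 mod 256 = 98; odd-index sum = 537 mod 256 = 25 → 62 19.
Outer hash (recomputed tag): even-index sum = 207 mod 256 = 207; odd-index sum = 226 mod 256 = 226 → cf e2.
Recomputed tag = cfe2; claimed = cfd8 → mismatch.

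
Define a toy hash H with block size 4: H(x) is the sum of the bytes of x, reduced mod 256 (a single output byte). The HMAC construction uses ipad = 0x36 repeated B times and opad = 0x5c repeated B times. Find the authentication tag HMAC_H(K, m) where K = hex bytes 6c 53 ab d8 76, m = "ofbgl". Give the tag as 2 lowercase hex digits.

Key hex bytes 6c 53 ab d8 76 is 5 bytes > B = 4, so hash it first: H(key) = b8, then zero-pad to 4 bytes: K' = b8 00 00 00.
K' ⊕ ipad = 8e 36 36 36.  K' ⊕ opad = e4 5c 5c 5c.
Inner input = (K'⊕ipad) ∥ m = 8e 36 36 36 ∥ 6f 66 62 67 6c.
Inner hash: sum = 142+54+54+54+111+102+98+103+108 = 826; mod 256 = 58 → 3a.
Outer input = (K'⊕opad) ∥ inner = e4 5c 5c 5c ∥ 3a.
Outer hash (tag): sum = 228+92+92+92+58 = 562; mod 256 = 50 → 32.

32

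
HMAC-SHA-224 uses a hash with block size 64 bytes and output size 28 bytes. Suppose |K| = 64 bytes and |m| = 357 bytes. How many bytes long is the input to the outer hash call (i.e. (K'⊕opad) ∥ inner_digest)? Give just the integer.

Key is 64 ≤ 64 bytes, zero-padded: |K'| = 64.
Outer input = (K'⊕opad) ∥ H(inner) → 64 + 28 = 92 bytes.

92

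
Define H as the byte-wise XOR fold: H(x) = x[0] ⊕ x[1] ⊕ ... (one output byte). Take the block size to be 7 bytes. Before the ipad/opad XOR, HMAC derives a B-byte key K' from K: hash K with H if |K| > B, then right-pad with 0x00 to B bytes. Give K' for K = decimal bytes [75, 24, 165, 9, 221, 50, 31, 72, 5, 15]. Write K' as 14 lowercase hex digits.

4d000000000000

|K| = 10 > B = 7, so first hash the key.
H(K): XOR 4b⊕18⊕a5⊕09⊕dd⊕32⊕1f⊕48⊕05⊕0f = 4d.
Zero-pad H(K) = 4d to 7 bytes: K' = 4d 00 00 00 00 00 00.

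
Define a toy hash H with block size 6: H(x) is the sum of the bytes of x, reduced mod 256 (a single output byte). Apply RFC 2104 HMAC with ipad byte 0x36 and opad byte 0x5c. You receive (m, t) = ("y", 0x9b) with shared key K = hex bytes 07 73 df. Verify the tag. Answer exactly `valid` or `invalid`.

Key hex bytes 07 73 df is 3 bytes ≤ B = 6; zero-pad to 6 bytes: K' = 07 73 df 00 00 00.
K' ⊕ ipad = 31 45 e9 36 36 36; K' ⊕ opad = 5b 2f 83 5c 5c 5c.
Inner hash: sum = 49+69+233+54+54+54+121 = 634; mod 256 = 122 → 7a.
Outer hash (recomputed tag): sum = 91+47+131+92+92+92+122 = 667; mod 256 = 155 → 9b.
Recomputed tag = 9b; claimed = 9b → match.

valid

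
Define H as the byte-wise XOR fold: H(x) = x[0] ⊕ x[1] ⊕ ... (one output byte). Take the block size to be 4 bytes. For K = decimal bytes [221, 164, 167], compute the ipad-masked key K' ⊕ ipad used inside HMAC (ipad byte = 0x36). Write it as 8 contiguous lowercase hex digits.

eb929136

Key decimal bytes [221, 164, 167] = dd a4 a7 is 3 bytes ≤ B = 4; zero-pad to 4 bytes: K' = dd a4 a7 00.
XOR each byte with 0x36: dd⊕36=eb, a4⊕36=92, a7⊕36=91, 00⊕36=36.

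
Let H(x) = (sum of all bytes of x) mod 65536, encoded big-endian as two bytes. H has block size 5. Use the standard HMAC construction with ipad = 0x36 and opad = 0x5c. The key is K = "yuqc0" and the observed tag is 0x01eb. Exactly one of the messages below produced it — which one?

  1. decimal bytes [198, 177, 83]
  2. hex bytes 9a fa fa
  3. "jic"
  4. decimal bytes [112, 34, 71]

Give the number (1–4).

Key "yuqc0" = 79 75 71 63 30 is exactly B = 5 bytes: K' = 79 75 71 63 30.
K' ⊕ ipad = 4f 43 47 55 06; K' ⊕ opad = 25 29 2d 3f 6c.
m1: inner = H(4f 43 47 55 06 c6 b1 53) = 02 fe; tag = H(25 29 2d 3f 6c 02 fe) = 0226
m2: inner = H(4f 43 47 55 06 9a fa fa) = 03 c2; tag = H(25 29 2d 3f 6c 03 c2) = 01eb ← matches
m3: inner = H(4f 43 47 55 06 6a 69 63) = 02 6a; tag = H(25 29 2d 3f 6c 02 6a) = 0192
m4: inner = H(4f 43 47 55 06 70 22 47) = 02 0d; tag = H(25 29 2d 3f 6c 02 0d) = 0135

2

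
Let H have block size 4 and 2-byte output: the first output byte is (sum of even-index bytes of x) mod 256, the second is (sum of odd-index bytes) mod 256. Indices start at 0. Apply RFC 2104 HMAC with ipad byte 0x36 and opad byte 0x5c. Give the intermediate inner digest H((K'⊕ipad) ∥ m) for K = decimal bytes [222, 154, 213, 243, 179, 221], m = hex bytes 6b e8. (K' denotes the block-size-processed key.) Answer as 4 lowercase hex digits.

Key decimal bytes [222, 154, 213, 243, 179, 221] = de 9a d5 f3 b3 dd is 6 bytes > B = 4, so hash it first: H(key) = 66 6a, then zero-pad to 4 bytes: K' = 66 6a 00 00.
K' ⊕ ipad = 50 5c 36 36.
Inner input = 50 5c 36 36 ∥ 6b e8.
Inner hash: even-index sum = 241 mod 256 = 241; odd-index sum = 378 mod 256 = 122 → f1 7a.

f17a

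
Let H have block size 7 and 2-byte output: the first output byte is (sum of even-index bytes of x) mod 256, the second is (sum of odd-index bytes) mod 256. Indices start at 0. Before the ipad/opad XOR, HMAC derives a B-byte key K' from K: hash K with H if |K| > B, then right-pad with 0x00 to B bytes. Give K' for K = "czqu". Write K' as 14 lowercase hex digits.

Key "czqu" = 63 7a 71 75 is 4 bytes ≤ B = 7; zero-pad to 7 bytes: K' = 63 7a 71 75 00 00 00.

637a7175000000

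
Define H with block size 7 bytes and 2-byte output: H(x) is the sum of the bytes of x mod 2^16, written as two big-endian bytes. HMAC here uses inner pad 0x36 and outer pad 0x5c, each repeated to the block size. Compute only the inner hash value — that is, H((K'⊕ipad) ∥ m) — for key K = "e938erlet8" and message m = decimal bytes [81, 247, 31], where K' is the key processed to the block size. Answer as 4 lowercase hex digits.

Key "e938erlet8" = 65 39 33 38 65 72 6c 65 74 38 is 10 bytes > B = 7, so hash it first: H(key) = 03 5d, then zero-pad to 7 bytes: K' = 03 5d 00 00 00 00 00.
K' ⊕ ipad = 35 6b 36 36 36 36 36.
Inner input = 35 6b 36 36 36 36 36 ∥ 51 f7 1f.
Inner hash: sum = 53+107+54+54+54+54+54+81+247+31 = 789 → 03 15.

0315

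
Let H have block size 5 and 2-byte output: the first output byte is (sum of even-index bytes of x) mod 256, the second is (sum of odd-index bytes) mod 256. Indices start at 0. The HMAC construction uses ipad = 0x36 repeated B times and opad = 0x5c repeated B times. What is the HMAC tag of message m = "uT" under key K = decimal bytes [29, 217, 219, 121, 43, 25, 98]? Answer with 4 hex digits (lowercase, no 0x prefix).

Key decimal bytes [29, 217, 219, 121, 43, 25, 98] = 1d d9 db 79 2b 19 62 is 7 bytes > B = 5, so hash it first: H(key) = 85 6b, then zero-pad to 5 bytes: K' = 85 6b 00 00 00.
K' ⊕ ipad = b3 5d 36 36 36.  K' ⊕ opad = d9 37 5c 5c 5c.
Inner input = (K'⊕ipad) ∥ m = b3 5d 36 36 36 ∥ 75 54.
Inner hash: even-index sum = 371 mod 256 = 115; odd-index sum = 264 mod 256 = 8 → 73 08.
Outer input = (K'⊕opad) ∥ inner = d9 37 5c 5c 5c ∥ 73 08.
Outer hash (tag): even-index sum = 409 mod 256 = 153; odd-index sum = 262 mod 256 = 6 → 99 06.

9906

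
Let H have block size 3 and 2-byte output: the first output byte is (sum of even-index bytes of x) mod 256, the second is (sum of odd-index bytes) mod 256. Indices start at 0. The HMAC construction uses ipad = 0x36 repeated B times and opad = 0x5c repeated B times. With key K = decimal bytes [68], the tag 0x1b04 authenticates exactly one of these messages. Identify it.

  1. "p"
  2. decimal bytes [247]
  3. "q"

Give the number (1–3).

3

Key decimal bytes [68] = 44 is 1 byte ≤ B = 3; zero-pad to 3 bytes: K' = 44 00 00.
K' ⊕ ipad = 72 36 36; K' ⊕ opad = 18 5c 5c.
m1: inner = H(72 36 36 70) = a8 a6; tag = H(18 5c 5c a8 a6) = 1a04
m2: inner = H(72 36 36 f7) = a8 2d; tag = H(18 5c 5c a8 2d) = a104
m3: inner = H(72 36 36 71) = a8 a7; tag = H(18 5c 5c a8 a7) = 1b04 ← matches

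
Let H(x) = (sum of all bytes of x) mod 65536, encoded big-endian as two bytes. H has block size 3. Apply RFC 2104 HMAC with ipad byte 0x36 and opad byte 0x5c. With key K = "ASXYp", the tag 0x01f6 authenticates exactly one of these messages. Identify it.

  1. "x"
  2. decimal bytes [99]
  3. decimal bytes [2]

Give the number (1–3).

Key "ASXYp" = 41 53 58 59 70 is 5 bytes > B = 3, so hash it first: H(key) = 01 b5, then zero-pad to 3 bytes: K' = 01 b5 00.
K' ⊕ ipad = 37 83 36; K' ⊕ opad = 5d e9 5c.
m1: inner = H(37 83 36 78) = 01 68; tag = H(5d e9 5c 01 68) = 020b
m2: inner = H(37 83 36 63) = 01 53; tag = H(5d e9 5c 01 53) = 01f6 ← matches
m3: inner = H(37 83 36 02) = 00 f2; tag = H(5d e9 5c 00 f2) = 0294

2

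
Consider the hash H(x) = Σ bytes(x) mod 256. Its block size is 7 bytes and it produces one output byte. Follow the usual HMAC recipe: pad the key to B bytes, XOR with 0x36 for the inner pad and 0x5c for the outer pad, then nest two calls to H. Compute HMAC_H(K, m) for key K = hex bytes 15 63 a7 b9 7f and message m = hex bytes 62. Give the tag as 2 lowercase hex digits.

Key hex bytes 15 63 a7 b9 7f is 5 bytes ≤ B = 7; zero-pad to 7 bytes: K' = 15 63 a7 b9 7f 00 00.
K' ⊕ ipad = 23 55 91 8f 49 36 36.  K' ⊕ opad = 49 3f fb e5 23 5c 5c.
Inner input = (K'⊕ipad) ∥ m = 23 55 91 8f 49 36 36 ∥ 62.
Inner hash: sum = 35+85+145+143+73+54+54+98 = 687; mod 256 = 175 → af.
Outer input = (K'⊕opad) ∥ inner = 49 3f fb e5 23 5c 5c ∥ af.
Outer hash (tag): sum = 73+63+251+229+35+92+92+175 = 1010; mod 256 = 242 → f2.

f2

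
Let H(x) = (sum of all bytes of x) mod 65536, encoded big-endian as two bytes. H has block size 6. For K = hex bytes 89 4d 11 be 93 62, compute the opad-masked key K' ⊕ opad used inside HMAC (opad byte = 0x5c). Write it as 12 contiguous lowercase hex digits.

d5114de2cf3e

Key hex bytes 89 4d 11 be 93 62 is exactly B = 6 bytes: K' = 89 4d 11 be 93 62.
XOR each byte with 0x5c: 89⊕5c=d5, 4d⊕5c=11, 11⊕5c=4d, be⊕5c=e2, 93⊕5c=cf, 62⊕5c=3e.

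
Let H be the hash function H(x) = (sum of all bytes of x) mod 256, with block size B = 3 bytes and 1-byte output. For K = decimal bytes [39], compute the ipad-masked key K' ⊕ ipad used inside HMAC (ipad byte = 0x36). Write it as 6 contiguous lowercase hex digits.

Key decimal bytes [39] = 27 is 1 byte ≤ B = 3; zero-pad to 3 bytes: K' = 27 00 00.
XOR each byte with 0x36: 27⊕36=11, 00⊕36=36, 00⊕36=36.

113636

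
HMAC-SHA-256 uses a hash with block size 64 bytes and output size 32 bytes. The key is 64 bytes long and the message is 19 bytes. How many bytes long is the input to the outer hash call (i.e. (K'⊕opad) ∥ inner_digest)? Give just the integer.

96

Key is 64 ≤ 64 bytes, zero-padded: |K'| = 64.
Outer input = (K'⊕opad) ∥ H(inner) → 64 + 32 = 96 bytes.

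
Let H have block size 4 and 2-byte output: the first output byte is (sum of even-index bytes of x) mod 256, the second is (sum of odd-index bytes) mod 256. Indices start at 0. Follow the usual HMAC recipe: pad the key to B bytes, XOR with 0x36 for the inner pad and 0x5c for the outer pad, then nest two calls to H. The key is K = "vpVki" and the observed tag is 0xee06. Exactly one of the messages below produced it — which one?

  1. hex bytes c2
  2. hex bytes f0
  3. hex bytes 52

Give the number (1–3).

Key "vpVki" = 76 70 56 6b 69 is 5 bytes > B = 4, so hash it first: H(key) = 35 db, then zero-pad to 4 bytes: K' = 35 db 00 00.
K' ⊕ ipad = 03 ed 36 36; K' ⊕ opad = 69 87 5c 5c.
m1: inner = H(03 ed 36 36 c2) = fb 23; tag = H(69 87 5c 5c fb 23) = c006
m2: inner = H(03 ed 36 36 f0) = 29 23; tag = H(69 87 5c 5c 29 23) = ee06 ← matches
m3: inner = H(03 ed 36 36 52) = 8b 23; tag = H(69 87 5c 5c 8b 23) = 5006

2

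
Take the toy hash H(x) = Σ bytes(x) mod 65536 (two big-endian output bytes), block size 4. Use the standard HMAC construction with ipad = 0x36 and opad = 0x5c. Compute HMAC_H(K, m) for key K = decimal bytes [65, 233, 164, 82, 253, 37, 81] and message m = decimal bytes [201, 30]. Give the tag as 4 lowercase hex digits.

Key decimal bytes [65, 233, 164, 82, 253, 37, 81] = 41 e9 a4 52 fd 25 51 is 7 bytes > B = 4, so hash it first: H(key) = 03 93, then zero-pad to 4 bytes: K' = 03 93 00 00.
K' ⊕ ipad = 35 a5 36 36.  K' ⊕ opad = 5f cf 5c 5c.
Inner input = (K'⊕ipad) ∥ m = 35 a5 36 36 ∥ c9 1e.
Inner hash: sum = 53+165+54+54+201+30 = 557 → 02 2d.
Outer input = (K'⊕opad) ∥ inner = 5f cf 5c 5c ∥ 02 2d.
Outer hash (tag): sum = 95+207+92+92+2+45 = 533 → 02 15.

0215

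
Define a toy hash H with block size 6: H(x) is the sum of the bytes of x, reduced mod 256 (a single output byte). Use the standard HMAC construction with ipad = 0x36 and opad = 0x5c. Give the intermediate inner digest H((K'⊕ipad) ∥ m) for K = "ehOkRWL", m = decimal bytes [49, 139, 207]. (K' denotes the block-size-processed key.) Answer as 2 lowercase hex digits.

Key "ehOkRWL" = 65 68 4f 6b 52 57 4c is 7 bytes > B = 6, so hash it first: H(key) = 7c, then zero-pad to 6 bytes: K' = 7c 00 00 00 00 00.
K' ⊕ ipad = 4a 36 36 36 36 36.
Inner input = 4a 36 36 36 36 36 ∥ 31 8b cf.
Inner hash: sum = 74+54+54+54+54+54+49+139+207 = 739; mod 256 = 227 → e3.

e3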